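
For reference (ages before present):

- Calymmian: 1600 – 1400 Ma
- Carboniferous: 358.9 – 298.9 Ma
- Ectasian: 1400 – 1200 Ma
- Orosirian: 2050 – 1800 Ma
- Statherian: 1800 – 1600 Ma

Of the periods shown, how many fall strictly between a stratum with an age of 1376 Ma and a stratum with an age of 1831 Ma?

2

The older date is 1831 Ma and the younger is 1376 Ma.
Periods with start < 1831 and end > 1376 Ma: Statherian (1800–1600), Calymmian (1600–1400).
That is 2 complete periods.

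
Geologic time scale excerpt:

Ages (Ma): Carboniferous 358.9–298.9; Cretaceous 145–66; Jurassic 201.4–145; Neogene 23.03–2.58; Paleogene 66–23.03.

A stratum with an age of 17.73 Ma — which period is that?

17.73 Ma lies between 23.03 and 2.58 Ma, so it falls in the Neogene.

Neogene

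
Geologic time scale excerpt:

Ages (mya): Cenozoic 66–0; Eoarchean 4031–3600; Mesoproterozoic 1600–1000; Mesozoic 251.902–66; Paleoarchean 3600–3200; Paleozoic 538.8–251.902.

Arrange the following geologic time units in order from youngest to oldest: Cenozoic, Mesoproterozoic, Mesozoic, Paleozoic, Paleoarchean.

Cenozoic → Mesozoic → Paleozoic → Mesoproterozoic → Paleoarchean

Sorting by start age (ascending Ma, since larger Ma = older): Cenozoic start 66, Mesozoic start 251.902, Paleozoic start 538.8, Mesoproterozoic start 1600, Paleoarchean start 3600.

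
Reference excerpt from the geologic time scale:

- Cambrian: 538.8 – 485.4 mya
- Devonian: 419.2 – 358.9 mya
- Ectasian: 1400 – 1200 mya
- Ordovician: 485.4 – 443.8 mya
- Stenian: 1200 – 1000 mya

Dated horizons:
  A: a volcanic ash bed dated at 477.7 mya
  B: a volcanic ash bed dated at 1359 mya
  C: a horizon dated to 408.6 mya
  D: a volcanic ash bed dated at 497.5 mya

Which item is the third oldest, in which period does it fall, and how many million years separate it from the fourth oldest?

Sorted oldest-first by Ma: B (1359), D (497.5), A (477.7), C (408.6).
The third oldest is A at 477.7 Ma, which lies in 485.4–443.8 Ma: the Ordovician.
The fourth oldest is C at 408.6 Ma; separation = |477.7 − 408.6| = 69.1 Myr.

A, in the Ordovician; 69.1 million years to C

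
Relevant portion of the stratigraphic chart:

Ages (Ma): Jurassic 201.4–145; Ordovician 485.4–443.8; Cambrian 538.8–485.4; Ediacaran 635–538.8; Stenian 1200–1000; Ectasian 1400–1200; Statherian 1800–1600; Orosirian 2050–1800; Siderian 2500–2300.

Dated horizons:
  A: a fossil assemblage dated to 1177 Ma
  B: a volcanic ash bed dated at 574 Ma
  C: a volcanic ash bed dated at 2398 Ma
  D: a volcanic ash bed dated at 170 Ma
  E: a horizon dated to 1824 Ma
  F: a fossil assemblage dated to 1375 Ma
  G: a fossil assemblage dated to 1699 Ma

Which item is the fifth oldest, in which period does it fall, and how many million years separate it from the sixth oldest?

Sorted oldest-first by Ma: C (2398), E (1824), G (1699), F (1375), A (1177), B (574), D (170).
The fifth oldest is A at 1177 Ma, which lies in 1200–1000 Ma: the Stenian.
The sixth oldest is B at 574 Ma; separation = |1177 − 574| = 603 Myr.

A, in the Stenian; 603 million years to B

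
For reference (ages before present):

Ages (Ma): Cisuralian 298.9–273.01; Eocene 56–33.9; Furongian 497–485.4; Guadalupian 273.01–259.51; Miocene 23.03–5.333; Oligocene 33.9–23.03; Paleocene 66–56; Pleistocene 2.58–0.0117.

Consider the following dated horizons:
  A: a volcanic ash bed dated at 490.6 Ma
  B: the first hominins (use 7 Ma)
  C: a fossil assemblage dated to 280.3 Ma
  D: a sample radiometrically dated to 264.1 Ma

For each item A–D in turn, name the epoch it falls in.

A — Furongian; B — Miocene; C — Cisuralian; D — Guadalupian

Match each age against the start–end ranges in the excerpt: A = 490.6 Ma → Furongian (497–485.4); B = 7 Ma → Miocene (23.03–5.333); C = 280.3 Ma → Cisuralian (298.9–273.01); D = 264.1 Ma → Guadalupian (273.01–259.51).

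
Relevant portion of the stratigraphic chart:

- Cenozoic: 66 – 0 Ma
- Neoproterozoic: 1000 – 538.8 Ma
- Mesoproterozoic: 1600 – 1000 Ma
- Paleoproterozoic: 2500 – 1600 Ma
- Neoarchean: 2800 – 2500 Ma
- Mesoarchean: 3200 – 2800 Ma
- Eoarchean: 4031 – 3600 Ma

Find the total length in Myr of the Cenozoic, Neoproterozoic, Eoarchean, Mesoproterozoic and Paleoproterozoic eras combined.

Duration is start − end for each: (66 − 0) + (1000 − 538.8) + (4031 − 3600) + (1600 − 1000) + (2500 − 1600).
That is 66 + 461.2 + 431 + 600 + 900, which totals 2458.2 million years.

2458.2 million years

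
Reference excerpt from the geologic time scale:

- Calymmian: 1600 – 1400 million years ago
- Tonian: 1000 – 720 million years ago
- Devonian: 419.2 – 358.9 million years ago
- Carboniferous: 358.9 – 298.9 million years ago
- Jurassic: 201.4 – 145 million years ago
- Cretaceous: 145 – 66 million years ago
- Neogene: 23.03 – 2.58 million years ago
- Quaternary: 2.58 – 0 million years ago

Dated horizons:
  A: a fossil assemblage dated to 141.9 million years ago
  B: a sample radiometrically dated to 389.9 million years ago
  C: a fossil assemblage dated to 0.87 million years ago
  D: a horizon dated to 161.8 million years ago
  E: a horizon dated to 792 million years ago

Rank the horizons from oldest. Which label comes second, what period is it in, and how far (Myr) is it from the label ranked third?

Sorted oldest-first by Ma: E (792), B (389.9), D (161.8), A (141.9), C (0.87).
The second oldest is B at 389.9 Ma, which lies in 419.2–358.9 Ma: the Devonian.
The third oldest is D at 161.8 Ma; separation = |389.9 − 161.8| = 228.1 Myr.

B, in the Devonian; 228.1 million years to D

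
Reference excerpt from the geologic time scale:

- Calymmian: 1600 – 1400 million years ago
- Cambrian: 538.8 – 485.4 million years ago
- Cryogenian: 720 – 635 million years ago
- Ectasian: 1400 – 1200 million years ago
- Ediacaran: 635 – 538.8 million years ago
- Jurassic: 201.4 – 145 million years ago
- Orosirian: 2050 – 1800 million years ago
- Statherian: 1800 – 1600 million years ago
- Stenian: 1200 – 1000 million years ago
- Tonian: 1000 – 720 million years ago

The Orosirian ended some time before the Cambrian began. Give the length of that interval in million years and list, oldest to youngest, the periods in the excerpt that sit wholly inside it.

1261.2 million years; Statherian, Calymmian, Ectasian, Stenian, Tonian, Cryogenian, Ediacaran

End of Orosirian = 1800 Ma; start of Cambrian = 538.8 Ma.
Gap = 1800 − 538.8 = 1261.2 Myr.
Periods wholly inside 1800–538.8 Ma: Statherian (1800–1600), Calymmian (1600–1400), Ectasian (1400–1200), Stenian (1200–1000), Tonian (1000–720), Cryogenian (720–635), Ediacaran (635–538.8).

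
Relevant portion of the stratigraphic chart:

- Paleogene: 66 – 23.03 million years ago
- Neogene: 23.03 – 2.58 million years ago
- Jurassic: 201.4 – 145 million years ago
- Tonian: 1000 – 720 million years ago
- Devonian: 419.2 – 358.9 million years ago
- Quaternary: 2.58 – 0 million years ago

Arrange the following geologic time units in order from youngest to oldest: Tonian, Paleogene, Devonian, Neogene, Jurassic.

Read off each span (Ma): Tonian 1000–720; Paleogene 66–23.03; Devonian 419.2–358.9; Neogene 23.03–2.58; Jurassic 201.4–145.
Larger Ma is older, so oldest→youngest is Tonian, Devonian, Jurassic, Paleogene, Neogene; reverse it for youngest→oldest.

Neogene, Paleogene, Jurassic, Devonian, Tonian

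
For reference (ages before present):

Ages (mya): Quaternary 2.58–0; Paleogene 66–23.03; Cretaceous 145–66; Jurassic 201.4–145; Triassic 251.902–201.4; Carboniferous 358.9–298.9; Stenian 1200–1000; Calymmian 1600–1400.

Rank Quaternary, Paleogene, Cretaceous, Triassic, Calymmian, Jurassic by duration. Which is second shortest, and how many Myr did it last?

Durations: Quaternary 2.58; Paleogene 42.97; Cretaceous 79; Triassic 50.502; Calymmian 200; Jurassic 56.4 Myr.
Sorted shortest-first: Quaternary (2.58), Paleogene (42.97), Triassic (50.502), Jurassic (56.4), Cretaceous (79), Calymmian (200).
The second shortest is Paleogene at 42.97 Myr.

Paleogene, 42.97 million years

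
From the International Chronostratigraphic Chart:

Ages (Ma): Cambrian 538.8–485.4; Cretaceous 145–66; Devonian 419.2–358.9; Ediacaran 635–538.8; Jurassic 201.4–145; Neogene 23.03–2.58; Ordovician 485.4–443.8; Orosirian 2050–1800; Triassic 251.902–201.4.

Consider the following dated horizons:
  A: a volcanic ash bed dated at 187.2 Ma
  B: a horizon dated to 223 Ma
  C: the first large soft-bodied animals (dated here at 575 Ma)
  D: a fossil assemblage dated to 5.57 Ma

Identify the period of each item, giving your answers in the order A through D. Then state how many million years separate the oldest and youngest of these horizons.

A: 187.2 Ma lies in 201.4–145 Ma, so Jurassic.
B: 223 Ma lies in 251.902–201.4 Ma, so Triassic.
C: 575 Ma lies in 635–538.8 Ma, so Ediacaran.
D: 5.57 Ma lies in 23.03–2.58 Ma, so Neogene.
Oldest = 575 Ma, youngest = 5.57 Ma → span 569.43 Myr.

A — Jurassic; B — Triassic; C — Ediacaran; D — Neogene; span 569.43 million years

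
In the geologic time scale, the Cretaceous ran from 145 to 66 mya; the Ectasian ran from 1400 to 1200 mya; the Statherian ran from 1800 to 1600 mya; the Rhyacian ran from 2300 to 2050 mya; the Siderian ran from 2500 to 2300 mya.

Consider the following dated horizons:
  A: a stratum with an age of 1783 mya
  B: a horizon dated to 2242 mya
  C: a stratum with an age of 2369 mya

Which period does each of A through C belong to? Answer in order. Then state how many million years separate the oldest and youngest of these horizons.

A — Statherian; B — Rhyacian; C — Siderian; span 586 million years

Match each age against the start–end ranges in the excerpt: A = 1783 Ma → Statherian (1800–1600); B = 2242 Ma → Rhyacian (2300–2050); C = 2369 Ma → Siderian (2500–2300).
The largest age is 2369 Ma and the smallest is 1783 Ma; their difference is 586 Myr.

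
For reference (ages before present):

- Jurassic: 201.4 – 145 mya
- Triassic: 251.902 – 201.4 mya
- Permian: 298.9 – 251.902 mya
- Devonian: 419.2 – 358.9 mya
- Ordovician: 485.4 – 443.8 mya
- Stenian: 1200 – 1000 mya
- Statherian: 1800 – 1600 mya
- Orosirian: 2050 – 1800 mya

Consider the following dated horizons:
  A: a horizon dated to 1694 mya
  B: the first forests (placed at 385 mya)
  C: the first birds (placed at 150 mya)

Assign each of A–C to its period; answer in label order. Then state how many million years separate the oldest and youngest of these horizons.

A: 1694 Ma lies in 1800–1600 Ma, so Statherian.
B: 385 Ma lies in 419.2–358.9 Ma, so Devonian.
C: 150 Ma lies in 201.4–145 Ma, so Jurassic.
Oldest = 1694 Ma, youngest = 150 Ma → span 1544 Myr.

A — Statherian; B — Devonian; C — Jurassic; span 1544 million years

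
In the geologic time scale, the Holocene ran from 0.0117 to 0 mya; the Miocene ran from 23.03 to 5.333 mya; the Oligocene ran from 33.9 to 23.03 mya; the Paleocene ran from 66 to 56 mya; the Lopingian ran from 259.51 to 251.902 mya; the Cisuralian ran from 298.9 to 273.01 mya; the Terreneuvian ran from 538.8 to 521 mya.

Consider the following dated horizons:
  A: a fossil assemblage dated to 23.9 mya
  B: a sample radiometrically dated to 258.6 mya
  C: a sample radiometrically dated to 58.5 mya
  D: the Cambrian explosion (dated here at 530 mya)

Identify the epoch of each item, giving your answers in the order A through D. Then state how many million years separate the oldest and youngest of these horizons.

A — Oligocene; B — Lopingian; C — Paleocene; D — Terreneuvian; span 506.1 million years

A: 23.9 Ma lies in 33.9–23.03 Ma, so Oligocene.
B: 258.6 Ma lies in 259.51–251.902 Ma, so Lopingian.
C: 58.5 Ma lies in 66–56 Ma, so Paleocene.
D: 530 Ma lies in 538.8–521 Ma, so Terreneuvian.
Oldest = 530 Ma, youngest = 23.9 Ma → span 506.1 Myr.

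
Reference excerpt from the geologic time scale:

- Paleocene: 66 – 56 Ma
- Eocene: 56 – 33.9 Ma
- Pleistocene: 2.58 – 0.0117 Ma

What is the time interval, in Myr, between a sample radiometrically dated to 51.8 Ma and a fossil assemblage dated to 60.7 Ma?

8.9 million years

60.7 − 51.8 = 8.9 million years.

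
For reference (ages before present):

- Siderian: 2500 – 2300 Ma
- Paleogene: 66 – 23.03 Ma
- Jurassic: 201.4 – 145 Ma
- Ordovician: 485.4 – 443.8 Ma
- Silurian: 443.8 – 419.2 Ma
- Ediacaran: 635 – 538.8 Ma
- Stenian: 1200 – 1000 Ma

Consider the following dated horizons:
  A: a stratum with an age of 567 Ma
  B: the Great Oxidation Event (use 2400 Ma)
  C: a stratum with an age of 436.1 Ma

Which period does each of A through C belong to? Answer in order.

A: 567 Ma lies in 635–538.8 Ma, so Ediacaran.
B: 2400 Ma lies in 2500–2300 Ma, so Siderian.
C: 436.1 Ma lies in 443.8–419.2 Ma, so Silurian.

A — Ediacaran; B — Siderian; C — Silurian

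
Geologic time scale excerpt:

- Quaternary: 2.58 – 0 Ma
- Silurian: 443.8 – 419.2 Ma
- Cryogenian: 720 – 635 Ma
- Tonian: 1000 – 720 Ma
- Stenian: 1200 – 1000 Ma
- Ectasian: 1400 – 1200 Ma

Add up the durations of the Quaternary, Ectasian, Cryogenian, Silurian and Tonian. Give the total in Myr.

592.18 million years

Each duration: Quaternary = 2.58; Ectasian = 200; Cryogenian = 85; Silurian = 24.6; Tonian = 280.
Sum: 2.58 + 200 + 85 + 24.6 + 280 = 592.18 Myr.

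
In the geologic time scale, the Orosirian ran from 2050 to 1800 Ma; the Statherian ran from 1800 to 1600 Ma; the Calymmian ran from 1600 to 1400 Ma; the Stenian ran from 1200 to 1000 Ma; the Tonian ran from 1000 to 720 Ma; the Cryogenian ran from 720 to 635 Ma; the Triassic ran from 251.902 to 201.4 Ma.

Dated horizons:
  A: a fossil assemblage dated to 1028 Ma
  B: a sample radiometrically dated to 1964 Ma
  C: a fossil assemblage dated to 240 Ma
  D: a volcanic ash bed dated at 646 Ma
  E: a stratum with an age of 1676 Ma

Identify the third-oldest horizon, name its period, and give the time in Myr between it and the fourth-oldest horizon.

Sorted oldest-first by Ma: B (1964), E (1676), A (1028), D (646), C (240).
The third oldest is A at 1028 Ma, which lies in 1200–1000 Ma: the Stenian.
The fourth oldest is D at 646 Ma; separation = |1028 − 646| = 382 Myr.

A, in the Stenian; 382 million years to D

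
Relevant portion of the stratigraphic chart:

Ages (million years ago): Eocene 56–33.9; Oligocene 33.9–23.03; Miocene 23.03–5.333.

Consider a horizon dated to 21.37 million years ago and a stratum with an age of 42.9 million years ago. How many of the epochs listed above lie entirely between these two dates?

42.9 Ma sits inside the Eocene (56–33.9) and 21.37 Ma inside the Miocene (23.03–5.333); neither of those is wholly between the two dates.
The listed epochs lying completely between them are Oligocene — 1 in all.

1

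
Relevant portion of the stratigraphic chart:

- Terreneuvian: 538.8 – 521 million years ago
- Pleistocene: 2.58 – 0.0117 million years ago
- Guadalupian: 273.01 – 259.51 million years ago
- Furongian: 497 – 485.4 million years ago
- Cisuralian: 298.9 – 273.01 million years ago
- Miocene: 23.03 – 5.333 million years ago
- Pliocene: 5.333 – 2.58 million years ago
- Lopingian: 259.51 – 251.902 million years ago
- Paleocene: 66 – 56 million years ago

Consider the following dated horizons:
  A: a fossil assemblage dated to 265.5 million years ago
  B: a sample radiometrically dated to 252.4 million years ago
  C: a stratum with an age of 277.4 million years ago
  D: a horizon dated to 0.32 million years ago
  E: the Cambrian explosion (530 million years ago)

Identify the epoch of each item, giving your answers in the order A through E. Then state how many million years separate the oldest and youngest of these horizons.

A: 265.5 Ma lies in 273.01–259.51 Ma, so Guadalupian.
B: 252.4 Ma lies in 259.51–251.902 Ma, so Lopingian.
C: 277.4 Ma lies in 298.9–273.01 Ma, so Cisuralian.
D: 0.32 Ma lies in 2.58–0.0117 Ma, so Pleistocene.
E: 530 Ma lies in 538.8–521 Ma, so Terreneuvian.
Oldest = 530 Ma, youngest = 0.32 Ma → span 529.68 Myr.

A — Guadalupian; B — Lopingian; C — Cisuralian; D — Pleistocene; E — Terreneuvian; span 529.68 million years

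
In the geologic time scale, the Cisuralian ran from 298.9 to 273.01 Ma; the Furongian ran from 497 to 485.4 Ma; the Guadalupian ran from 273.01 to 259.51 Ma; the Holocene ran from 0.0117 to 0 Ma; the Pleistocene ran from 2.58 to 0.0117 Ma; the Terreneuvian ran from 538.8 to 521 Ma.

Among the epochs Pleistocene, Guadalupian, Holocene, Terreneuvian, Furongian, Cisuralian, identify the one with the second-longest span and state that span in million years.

Terreneuvian, 17.8 million years

Durations: Pleistocene 2.5683; Guadalupian 13.5; Holocene 0.0117; Terreneuvian 17.8; Furongian 11.6; Cisuralian 25.89 Myr.
Sorted longest-first: Cisuralian (25.89), Terreneuvian (17.8), Guadalupian (13.5), Furongian (11.6), Pleistocene (2.5683), Holocene (0.0117).
The second longest is Terreneuvian at 17.8 Myr.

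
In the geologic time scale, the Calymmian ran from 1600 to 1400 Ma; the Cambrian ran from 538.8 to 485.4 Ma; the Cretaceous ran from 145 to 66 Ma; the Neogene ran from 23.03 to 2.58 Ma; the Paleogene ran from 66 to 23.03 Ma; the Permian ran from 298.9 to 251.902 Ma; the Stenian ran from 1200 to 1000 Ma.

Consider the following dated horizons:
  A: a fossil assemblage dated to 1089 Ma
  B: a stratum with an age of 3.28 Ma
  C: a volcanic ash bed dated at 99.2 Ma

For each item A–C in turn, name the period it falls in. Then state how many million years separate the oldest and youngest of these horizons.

A — Stenian; B — Neogene; C — Cretaceous; span 1085.72 million years

A: 1089 Ma lies in 1200–1000 Ma, so Stenian.
B: 3.28 Ma lies in 23.03–2.58 Ma, so Neogene.
C: 99.2 Ma lies in 145–66 Ma, so Cretaceous.
Oldest = 1089 Ma, youngest = 3.28 Ma → span 1085.72 Myr.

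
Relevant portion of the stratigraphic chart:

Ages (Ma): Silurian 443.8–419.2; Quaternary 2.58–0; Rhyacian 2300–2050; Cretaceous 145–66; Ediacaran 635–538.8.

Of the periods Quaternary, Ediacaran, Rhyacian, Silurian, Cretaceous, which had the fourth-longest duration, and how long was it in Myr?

Start − end for each: Quaternary 2.58 − 0 = 2.58; Ediacaran 635 − 538.8 = 96.2; Rhyacian 2300 − 2050 = 250; Silurian 443.8 − 419.2 = 24.6; Cretaceous 145 − 66 = 79.
Ranking these from longest: Rhyacian > Ediacaran > Cretaceous > Silurian > Quaternary.
Position 4 in that ranking is Silurian, which lasted 24.6 Myr.

Silurian, 24.6 million years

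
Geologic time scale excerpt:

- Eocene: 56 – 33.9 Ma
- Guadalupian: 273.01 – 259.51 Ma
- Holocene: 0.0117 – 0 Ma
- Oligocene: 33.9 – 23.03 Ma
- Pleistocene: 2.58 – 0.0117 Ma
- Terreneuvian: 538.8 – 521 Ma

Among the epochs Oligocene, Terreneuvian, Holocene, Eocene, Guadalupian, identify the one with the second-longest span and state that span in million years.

Terreneuvian, 17.8 million years

Start − end for each: Oligocene 33.9 − 23.03 = 10.87; Terreneuvian 538.8 − 521 = 17.8; Holocene 0.0117 − 0 = 0.0117; Eocene 56 − 33.9 = 22.1; Guadalupian 273.01 − 259.51 = 13.5.
Ranking these from longest: Eocene > Terreneuvian > Guadalupian > Oligocene > Holocene.
Position 2 in that ranking is Terreneuvian, which lasted 17.8 Myr.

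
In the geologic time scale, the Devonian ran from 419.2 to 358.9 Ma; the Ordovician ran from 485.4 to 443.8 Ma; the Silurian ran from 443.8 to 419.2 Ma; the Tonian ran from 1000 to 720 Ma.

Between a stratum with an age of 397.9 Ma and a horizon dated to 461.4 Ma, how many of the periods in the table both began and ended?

1

461.4 Ma sits inside the Ordovician (485.4–443.8) and 397.9 Ma inside the Devonian (419.2–358.9); neither of those is wholly between the two dates.
The listed periods lying completely between them are Silurian — 1 in all.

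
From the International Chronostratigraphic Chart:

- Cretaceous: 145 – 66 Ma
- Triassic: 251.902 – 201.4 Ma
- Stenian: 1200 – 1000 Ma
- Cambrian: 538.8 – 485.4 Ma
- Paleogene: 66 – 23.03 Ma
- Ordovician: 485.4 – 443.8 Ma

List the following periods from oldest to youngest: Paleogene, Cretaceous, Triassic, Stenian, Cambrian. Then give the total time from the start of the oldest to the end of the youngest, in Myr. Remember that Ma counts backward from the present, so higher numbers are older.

From the excerpt: Paleogene 66–23.03; Cretaceous 145–66; Triassic 251.902–201.4; Stenian 1200–1000; Cambrian 538.8–485.4 (Ma).
Larger Ma is earlier, so the oldest is Stenian and the youngest is Paleogene; oldest to youngest: Stenian, Cambrian, Triassic, Cretaceous, Paleogene.
Oldest start 1200 minus youngest end 23.03 gives 1176.97 Myr overall.

Stenian → Cambrian → Triassic → Cretaceous → Paleogene; total span 1176.97 Myr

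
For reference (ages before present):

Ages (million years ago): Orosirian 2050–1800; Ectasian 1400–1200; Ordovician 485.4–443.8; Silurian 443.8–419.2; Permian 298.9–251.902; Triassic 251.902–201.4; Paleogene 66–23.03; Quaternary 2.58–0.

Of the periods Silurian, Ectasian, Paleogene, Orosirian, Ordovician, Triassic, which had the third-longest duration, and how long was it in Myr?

Durations: Silurian 24.6; Ectasian 200; Paleogene 42.97; Orosirian 250; Ordovician 41.6; Triassic 50.502 Myr.
Sorted longest-first: Orosirian (250), Ectasian (200), Triassic (50.502), Paleogene (42.97), Ordovician (41.6), Silurian (24.6).
The third longest is Triassic at 50.502 Myr.

Triassic, 50.502 million years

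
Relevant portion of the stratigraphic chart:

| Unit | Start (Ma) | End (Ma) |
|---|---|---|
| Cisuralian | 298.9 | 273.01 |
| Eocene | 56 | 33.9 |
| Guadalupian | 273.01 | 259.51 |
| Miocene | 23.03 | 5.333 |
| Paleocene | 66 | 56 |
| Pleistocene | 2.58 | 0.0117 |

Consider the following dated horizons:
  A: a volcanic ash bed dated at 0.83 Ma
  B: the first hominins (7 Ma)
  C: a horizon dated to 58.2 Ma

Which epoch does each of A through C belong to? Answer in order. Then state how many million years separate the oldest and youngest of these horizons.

A: 0.83 Ma lies in 2.58–0.0117 Ma, so Pleistocene.
B: 7 Ma lies in 23.03–5.333 Ma, so Miocene.
C: 58.2 Ma lies in 66–56 Ma, so Paleocene.
Oldest = 58.2 Ma, youngest = 0.83 Ma → span 57.37 Myr.

A — Pleistocene; B — Miocene; C — Paleocene; span 57.37 million years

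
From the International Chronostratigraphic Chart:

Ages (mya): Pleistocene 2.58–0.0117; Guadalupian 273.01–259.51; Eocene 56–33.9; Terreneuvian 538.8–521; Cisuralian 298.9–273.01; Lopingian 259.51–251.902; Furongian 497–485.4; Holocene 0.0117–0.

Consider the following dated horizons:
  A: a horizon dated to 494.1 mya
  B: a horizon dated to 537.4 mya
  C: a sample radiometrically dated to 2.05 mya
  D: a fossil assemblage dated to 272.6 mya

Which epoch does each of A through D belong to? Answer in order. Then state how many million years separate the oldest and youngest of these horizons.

Match each age against the start–end ranges in the excerpt: A = 494.1 Ma → Furongian (497–485.4); B = 537.4 Ma → Terreneuvian (538.8–521); C = 2.05 Ma → Pleistocene (2.58–0.0117); D = 272.6 Ma → Guadalupian (273.01–259.51).
The largest age is 537.4 Ma and the smallest is 2.05 Ma; their difference is 535.35 Myr.

A — Furongian; B — Terreneuvian; C — Pleistocene; D — Guadalupian; span 535.35 million years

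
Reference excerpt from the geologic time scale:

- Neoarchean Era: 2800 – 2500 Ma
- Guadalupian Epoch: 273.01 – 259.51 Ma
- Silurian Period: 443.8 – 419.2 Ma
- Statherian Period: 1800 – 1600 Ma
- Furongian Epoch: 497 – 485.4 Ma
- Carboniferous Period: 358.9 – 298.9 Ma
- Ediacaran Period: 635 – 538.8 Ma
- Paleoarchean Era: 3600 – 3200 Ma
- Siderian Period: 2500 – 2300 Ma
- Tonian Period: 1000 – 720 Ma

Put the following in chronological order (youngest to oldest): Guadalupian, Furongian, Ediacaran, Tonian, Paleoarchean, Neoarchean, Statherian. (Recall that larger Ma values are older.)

The oldest of these is Paleoarchean (starts 3600 Ma) and the youngest is Guadalupian (ends 259.51 Ma).
In between, by decreasing start age: Neoarchean (2800), Statherian (1800), Tonian (1000), Ediacaran (635), Furongian (497).
Listing youngest first means reversing that sequence.

Guadalupian, Furongian, Ediacaran, Tonian, Statherian, Neoarchean, Paleoarchean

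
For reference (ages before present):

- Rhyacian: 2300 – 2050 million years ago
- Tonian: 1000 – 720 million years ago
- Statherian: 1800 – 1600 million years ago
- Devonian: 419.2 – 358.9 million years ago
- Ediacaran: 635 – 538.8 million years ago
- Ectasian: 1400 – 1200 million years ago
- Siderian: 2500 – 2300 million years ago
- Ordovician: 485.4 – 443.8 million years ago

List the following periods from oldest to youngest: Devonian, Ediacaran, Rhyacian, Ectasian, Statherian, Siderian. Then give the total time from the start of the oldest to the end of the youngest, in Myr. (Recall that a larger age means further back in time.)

Siderian → Rhyacian → Statherian → Ectasian → Ediacaran → Devonian; total span 2141.1 Myr

Start ages (Ma): Siderian 2500, Rhyacian 2300, Statherian 1800, Ectasian 1400, Ediacaran 635, Devonian 419.2.
Ordered oldest to youngest: Siderian, Rhyacian, Statherian, Ectasian, Ediacaran, Devonian.
Span = 2500 − 358.9 = 2141.1 Myr.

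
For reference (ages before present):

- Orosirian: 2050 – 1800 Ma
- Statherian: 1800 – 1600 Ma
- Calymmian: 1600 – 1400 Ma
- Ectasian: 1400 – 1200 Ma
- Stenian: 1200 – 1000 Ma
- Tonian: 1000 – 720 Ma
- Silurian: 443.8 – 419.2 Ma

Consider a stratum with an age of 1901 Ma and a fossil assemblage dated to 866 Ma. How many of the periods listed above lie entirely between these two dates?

1901 Ma sits inside the Orosirian (2050–1800) and 866 Ma inside the Tonian (1000–720); neither of those is wholly between the two dates.
The listed periods lying completely between them are Statherian, Calymmian, Ectasian, Stenian — 4 in all.

4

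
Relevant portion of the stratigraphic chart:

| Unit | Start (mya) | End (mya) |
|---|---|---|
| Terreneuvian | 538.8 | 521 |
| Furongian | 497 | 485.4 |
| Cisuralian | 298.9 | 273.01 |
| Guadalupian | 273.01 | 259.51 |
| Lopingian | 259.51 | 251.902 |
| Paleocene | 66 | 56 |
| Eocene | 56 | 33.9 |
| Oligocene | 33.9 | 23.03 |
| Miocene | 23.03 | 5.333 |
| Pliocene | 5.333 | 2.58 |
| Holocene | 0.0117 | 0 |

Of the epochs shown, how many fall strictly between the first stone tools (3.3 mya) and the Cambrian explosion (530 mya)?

530 Ma sits inside the Terreneuvian (538.8–521) and 3.3 Ma inside the Pliocene (5.333–2.58); neither of those is wholly between the two dates.
The listed epochs lying completely between them are Furongian, Cisuralian, Guadalupian, Lopingian, Paleocene, Eocene, Oligocene, Miocene — 8 in all.

8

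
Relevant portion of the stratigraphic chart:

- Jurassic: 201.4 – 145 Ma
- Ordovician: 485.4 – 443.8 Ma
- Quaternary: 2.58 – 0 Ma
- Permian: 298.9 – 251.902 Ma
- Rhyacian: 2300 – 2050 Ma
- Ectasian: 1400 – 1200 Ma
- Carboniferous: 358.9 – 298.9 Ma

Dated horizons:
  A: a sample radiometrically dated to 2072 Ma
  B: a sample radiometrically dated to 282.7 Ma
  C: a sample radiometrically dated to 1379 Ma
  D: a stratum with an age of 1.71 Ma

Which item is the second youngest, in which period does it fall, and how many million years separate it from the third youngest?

B, in the Permian; 1096.3 million years to C

Smaller Ma means younger, so youngest first: D 1.71 < B 282.7 < C 1379 < A 2072.
Counting 2 along gives B (282.7 Ma); the excerpt puts that inside the Permian, 298.9–251.902 Ma.
Next in line is C (1379 Ma), and 1379 − 282.7 = 1096.3 Myr.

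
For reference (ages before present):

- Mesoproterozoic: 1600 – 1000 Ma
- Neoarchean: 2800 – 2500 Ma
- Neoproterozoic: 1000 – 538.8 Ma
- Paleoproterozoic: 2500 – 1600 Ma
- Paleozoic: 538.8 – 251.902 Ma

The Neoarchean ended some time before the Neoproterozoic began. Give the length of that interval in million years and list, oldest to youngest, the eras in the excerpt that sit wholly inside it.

The Neoarchean closes at 2500 Ma and the Neoproterozoic opens at 1000 Ma, so the interval is 2500 − 1000 = 1500 Myr.
An era fits inside if it starts at or after 2500 Ma and ends at or before 1000 Ma; oldest first that gives Paleoproterozoic, Mesoproterozoic.

1500 million years; Paleoproterozoic, Mesoproterozoic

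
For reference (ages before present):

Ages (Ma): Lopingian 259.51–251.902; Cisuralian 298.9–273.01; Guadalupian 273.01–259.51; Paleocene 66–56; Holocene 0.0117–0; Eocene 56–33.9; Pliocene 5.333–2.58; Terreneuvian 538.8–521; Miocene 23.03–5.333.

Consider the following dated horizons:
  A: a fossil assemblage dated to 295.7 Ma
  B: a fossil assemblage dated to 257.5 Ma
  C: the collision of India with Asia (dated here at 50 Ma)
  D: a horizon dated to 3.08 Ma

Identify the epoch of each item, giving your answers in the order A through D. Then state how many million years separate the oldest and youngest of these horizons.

A — Cisuralian; B — Lopingian; C — Eocene; D — Pliocene; span 292.62 million years

A: 295.7 Ma lies in 298.9–273.01 Ma, so Cisuralian.
B: 257.5 Ma lies in 259.51–251.902 Ma, so Lopingian.
C: 50 Ma lies in 56–33.9 Ma, so Eocene.
D: 3.08 Ma lies in 5.333–2.58 Ma, so Pliocene.
Oldest = 295.7 Ma, youngest = 3.08 Ma → span 292.62 Myr.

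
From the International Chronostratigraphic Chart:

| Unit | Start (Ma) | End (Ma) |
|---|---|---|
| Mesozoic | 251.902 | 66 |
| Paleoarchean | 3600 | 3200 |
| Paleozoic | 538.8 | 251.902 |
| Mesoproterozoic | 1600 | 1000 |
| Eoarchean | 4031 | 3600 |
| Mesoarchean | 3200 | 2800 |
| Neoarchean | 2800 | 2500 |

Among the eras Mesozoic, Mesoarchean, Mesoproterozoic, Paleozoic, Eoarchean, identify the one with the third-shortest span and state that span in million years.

Start − end for each: Mesozoic 251.902 − 66 = 185.902; Mesoarchean 3200 − 2800 = 400; Mesoproterozoic 1600 − 1000 = 600; Paleozoic 538.8 − 251.902 = 286.898; Eoarchean 4031 − 3600 = 431.
Ranking these from shortest: Mesozoic < Paleozoic < Mesoarchean < Eoarchean < Mesoproterozoic.
Position 3 in that ranking is Mesoarchean, which lasted 400 Myr.

Mesoarchean, 400 million years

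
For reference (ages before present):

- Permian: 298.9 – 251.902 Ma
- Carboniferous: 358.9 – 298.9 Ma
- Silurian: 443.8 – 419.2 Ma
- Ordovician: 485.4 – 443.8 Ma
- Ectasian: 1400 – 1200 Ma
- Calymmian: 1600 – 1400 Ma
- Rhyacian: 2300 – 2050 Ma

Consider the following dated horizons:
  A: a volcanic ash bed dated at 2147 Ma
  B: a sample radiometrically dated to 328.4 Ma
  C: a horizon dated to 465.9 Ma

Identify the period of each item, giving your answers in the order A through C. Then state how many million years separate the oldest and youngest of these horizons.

A: 2147 Ma lies in 2300–2050 Ma, so Rhyacian.
B: 328.4 Ma lies in 358.9–298.9 Ma, so Carboniferous.
C: 465.9 Ma lies in 485.4–443.8 Ma, so Ordovician.
Oldest = 2147 Ma, youngest = 328.4 Ma → span 1818.6 Myr.

A — Rhyacian; B — Carboniferous; C — Ordovician; span 1818.6 million years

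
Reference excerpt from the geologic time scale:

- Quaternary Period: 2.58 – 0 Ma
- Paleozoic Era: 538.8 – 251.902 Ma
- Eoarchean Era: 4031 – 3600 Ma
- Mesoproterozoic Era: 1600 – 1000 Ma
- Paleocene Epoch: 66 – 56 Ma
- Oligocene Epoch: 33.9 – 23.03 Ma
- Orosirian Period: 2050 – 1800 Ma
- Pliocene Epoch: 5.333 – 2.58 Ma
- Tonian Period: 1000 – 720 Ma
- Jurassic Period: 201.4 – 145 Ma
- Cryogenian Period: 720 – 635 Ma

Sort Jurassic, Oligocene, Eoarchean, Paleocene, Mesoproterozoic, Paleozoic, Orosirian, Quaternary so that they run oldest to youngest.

Read off each span (Ma): Jurassic 201.4–145; Oligocene 33.9–23.03; Eoarchean 4031–3600; Paleocene 66–56; Mesoproterozoic 1600–1000; Paleozoic 538.8–251.902; Orosirian 2050–1800; Quaternary 2.58–0.
Larger Ma is older, so oldest→youngest is Eoarchean, Orosirian, Mesoproterozoic, Paleozoic, Jurassic, Paleocene, Oligocene, Quaternary.

Eoarchean, Orosirian, Mesoproterozoic, Paleozoic, Jurassic, Paleocene, Oligocene, Quaternary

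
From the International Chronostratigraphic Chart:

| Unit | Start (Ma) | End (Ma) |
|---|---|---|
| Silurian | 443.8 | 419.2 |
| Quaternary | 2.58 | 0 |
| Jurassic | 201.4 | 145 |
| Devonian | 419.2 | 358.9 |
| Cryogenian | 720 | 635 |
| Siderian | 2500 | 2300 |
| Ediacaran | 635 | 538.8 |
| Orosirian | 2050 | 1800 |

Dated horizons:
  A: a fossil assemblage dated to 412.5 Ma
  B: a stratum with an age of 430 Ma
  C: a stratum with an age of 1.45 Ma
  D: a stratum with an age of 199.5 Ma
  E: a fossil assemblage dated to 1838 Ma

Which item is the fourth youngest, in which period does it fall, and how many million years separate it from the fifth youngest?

B, in the Silurian; 1408 million years to E

Smaller Ma means younger, so youngest first: C 1.45 < D 199.5 < A 412.5 < B 430 < E 1838.
Counting 4 along gives B (430 Ma); the excerpt puts that inside the Silurian, 443.8–419.2 Ma.
Next in line is E (1838 Ma), and 1838 − 430 = 1408 Myr.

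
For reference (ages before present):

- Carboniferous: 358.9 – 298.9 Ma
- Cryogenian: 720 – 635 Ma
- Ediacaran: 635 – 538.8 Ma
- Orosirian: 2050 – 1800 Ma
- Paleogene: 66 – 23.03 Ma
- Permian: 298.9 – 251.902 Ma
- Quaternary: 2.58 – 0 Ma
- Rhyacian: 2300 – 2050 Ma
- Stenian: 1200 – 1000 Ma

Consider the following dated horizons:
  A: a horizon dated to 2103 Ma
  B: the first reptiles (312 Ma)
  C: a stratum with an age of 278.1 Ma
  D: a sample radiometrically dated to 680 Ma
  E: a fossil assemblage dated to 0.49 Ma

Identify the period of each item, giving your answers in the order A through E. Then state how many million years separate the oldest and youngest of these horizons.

A: 2103 Ma lies in 2300–2050 Ma, so Rhyacian.
B: 312 Ma lies in 358.9–298.9 Ma, so Carboniferous.
C: 278.1 Ma lies in 298.9–251.902 Ma, so Permian.
D: 680 Ma lies in 720–635 Ma, so Cryogenian.
E: 0.49 Ma lies in 2.58–0 Ma, so Quaternary.
Oldest = 2103 Ma, youngest = 0.49 Ma → span 2102.51 Myr.

A — Rhyacian; B — Carboniferous; C — Permian; D — Cryogenian; E — Quaternary; span 2102.51 million years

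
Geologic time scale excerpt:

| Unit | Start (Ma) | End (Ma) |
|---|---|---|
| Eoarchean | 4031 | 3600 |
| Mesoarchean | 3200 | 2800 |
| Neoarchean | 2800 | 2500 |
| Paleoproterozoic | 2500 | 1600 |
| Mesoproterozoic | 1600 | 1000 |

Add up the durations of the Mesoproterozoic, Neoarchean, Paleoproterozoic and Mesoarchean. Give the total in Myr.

Each duration: Mesoproterozoic = 600; Neoarchean = 300; Paleoproterozoic = 900; Mesoarchean = 400.
Sum: 600 + 300 + 900 + 400 = 2200 Myr.

2200 million years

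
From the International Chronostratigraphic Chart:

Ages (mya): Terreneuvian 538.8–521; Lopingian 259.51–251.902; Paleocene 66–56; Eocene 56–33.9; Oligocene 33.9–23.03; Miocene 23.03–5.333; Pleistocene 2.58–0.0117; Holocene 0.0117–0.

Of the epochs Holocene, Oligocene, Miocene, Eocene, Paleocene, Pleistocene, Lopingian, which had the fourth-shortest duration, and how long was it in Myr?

Paleocene, 10 million years

Durations: Holocene 0.0117; Oligocene 10.87; Miocene 17.697; Eocene 22.1; Paleocene 10; Pleistocene 2.5683; Lopingian 7.608 Myr.
Sorted shortest-first: Holocene (0.0117), Pleistocene (2.5683), Lopingian (7.608), Paleocene (10), Oligocene (10.87), Miocene (17.697), Eocene (22.1).
The fourth shortest is Paleocene at 10 Myr.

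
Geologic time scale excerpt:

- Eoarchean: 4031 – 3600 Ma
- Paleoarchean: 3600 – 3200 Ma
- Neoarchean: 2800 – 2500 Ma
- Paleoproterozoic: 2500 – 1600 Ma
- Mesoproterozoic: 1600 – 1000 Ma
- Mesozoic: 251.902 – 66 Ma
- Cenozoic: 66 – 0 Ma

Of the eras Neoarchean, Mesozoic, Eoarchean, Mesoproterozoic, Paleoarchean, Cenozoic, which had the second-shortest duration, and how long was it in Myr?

Start − end for each: Neoarchean 2800 − 2500 = 300; Mesozoic 251.902 − 66 = 185.902; Eoarchean 4031 − 3600 = 431; Mesoproterozoic 1600 − 1000 = 600; Paleoarchean 3600 − 3200 = 400; Cenozoic 66 − 0 = 66.
Ranking these from shortest: Cenozoic < Mesozoic < Neoarchean < Paleoarchean < Eoarchean < Mesoproterozoic.
Position 2 in that ranking is Mesozoic, which lasted 185.902 Myr.

Mesozoic, 185.902 million years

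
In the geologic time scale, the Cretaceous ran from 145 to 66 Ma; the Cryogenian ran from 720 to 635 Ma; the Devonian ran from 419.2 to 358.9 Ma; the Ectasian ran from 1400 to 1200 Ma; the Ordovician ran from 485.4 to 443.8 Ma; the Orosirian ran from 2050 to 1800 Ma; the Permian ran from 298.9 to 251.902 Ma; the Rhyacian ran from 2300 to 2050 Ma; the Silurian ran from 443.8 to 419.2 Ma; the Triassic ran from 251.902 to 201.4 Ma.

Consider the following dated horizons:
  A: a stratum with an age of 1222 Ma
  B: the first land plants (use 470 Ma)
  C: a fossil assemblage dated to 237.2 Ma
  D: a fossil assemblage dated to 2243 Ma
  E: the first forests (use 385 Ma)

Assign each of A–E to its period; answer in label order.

A — Ectasian; B — Ordovician; C — Triassic; D — Rhyacian; E — Devonian

Match each age against the start–end ranges in the excerpt: A = 1222 Ma → Ectasian (1400–1200); B = 470 Ma → Ordovician (485.4–443.8); C = 237.2 Ma → Triassic (251.902–201.4); D = 2243 Ma → Rhyacian (2300–2050); E = 385 Ma → Devonian (419.2–358.9).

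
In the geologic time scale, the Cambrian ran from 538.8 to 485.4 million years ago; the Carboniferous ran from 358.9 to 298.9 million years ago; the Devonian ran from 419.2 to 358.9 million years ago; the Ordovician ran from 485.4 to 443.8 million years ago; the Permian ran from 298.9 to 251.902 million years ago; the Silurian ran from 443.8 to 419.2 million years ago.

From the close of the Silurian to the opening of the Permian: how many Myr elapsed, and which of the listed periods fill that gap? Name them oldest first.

120.3 million years; Devonian, Carboniferous

End of Silurian = 419.2 Ma; start of Permian = 298.9 Ma.
Gap = 419.2 − 298.9 = 120.3 Myr.
Periods wholly inside 419.2–298.9 Ma: Devonian (419.2–358.9), Carboniferous (358.9–298.9).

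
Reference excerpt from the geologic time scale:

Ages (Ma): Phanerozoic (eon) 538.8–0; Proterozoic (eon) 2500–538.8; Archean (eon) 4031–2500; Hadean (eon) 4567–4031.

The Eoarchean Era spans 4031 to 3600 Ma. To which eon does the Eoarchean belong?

The Eoarchean (4031–3600 Ma) lies entirely within 4031–2500 Ma, the Archean Eon.

Archean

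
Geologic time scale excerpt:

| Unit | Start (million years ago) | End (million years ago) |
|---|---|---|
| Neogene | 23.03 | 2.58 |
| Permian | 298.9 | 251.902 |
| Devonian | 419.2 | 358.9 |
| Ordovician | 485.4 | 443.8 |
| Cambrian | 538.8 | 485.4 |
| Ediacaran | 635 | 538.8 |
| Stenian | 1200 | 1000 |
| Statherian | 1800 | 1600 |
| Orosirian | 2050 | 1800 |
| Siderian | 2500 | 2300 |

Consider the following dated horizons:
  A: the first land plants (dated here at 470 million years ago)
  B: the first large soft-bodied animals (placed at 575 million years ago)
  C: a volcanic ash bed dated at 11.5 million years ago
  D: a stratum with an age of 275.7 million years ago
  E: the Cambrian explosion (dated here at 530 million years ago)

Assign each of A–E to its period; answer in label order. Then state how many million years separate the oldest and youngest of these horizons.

A — Ordovician; B — Ediacaran; C — Neogene; D — Permian; E — Cambrian; span 563.5 million years

A: 470 Ma lies in 485.4–443.8 Ma, so Ordovician.
B: 575 Ma lies in 635–538.8 Ma, so Ediacaran.
C: 11.5 Ma lies in 23.03–2.58 Ma, so Neogene.
D: 275.7 Ma lies in 298.9–251.902 Ma, so Permian.
E: 530 Ma lies in 538.8–485.4 Ma, so Cambrian.
Oldest = 575 Ma, youngest = 11.5 Ma → span 563.5 Myr.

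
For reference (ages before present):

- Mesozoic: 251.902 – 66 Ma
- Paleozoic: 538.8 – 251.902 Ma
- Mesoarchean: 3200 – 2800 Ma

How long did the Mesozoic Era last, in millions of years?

185.902 million years

251.902 − 66 = 185.902 million years.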